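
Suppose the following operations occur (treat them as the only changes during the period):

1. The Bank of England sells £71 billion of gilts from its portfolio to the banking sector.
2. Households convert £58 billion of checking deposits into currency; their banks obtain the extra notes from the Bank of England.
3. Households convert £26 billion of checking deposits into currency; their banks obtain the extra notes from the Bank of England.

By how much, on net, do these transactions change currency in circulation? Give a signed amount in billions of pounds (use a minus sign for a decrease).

+£84 billion

OMO sale (to banks) £71 billion: no currency enters or leaves circulation → 0.
Currency withdrawal £58 billion: notes leave the central bank → +£58B.
Currency withdrawal £26 billion: notes leave the central bank → +£26B.
Net: 0 + 58 + 26 = +£84 billion.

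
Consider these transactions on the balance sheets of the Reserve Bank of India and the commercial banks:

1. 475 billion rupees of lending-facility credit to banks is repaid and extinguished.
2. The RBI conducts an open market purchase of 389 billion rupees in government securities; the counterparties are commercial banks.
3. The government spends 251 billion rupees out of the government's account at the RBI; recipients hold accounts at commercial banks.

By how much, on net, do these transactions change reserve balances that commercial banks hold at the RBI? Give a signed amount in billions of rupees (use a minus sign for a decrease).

RBI balance sheet:
  Assets:      Securities +389B, Loans to banks −475B
  Liabilities: Bank reserves +165B, Government deposits −251B
So the change in reserve balances that commercial banks hold at the RBI is +165 billion.

+165 billion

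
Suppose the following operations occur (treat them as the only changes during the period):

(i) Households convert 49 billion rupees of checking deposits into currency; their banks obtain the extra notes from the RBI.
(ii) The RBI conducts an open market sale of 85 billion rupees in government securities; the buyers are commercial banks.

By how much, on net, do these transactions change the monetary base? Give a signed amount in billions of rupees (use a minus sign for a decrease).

RBI balance sheet:
  Assets:      Securities −85B
  Liabilities: Bank reserves −134B, Currency in circulation +49B
Monetary base = currency + reserves: +49B + (−134B) = -85 billion.

-85 billion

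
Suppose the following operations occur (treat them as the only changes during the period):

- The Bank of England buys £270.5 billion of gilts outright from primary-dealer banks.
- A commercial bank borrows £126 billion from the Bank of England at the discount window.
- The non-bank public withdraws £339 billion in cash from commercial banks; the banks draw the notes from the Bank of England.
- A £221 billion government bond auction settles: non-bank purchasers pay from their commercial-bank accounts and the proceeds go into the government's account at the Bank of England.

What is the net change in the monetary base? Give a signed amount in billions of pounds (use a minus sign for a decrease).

+£175.5 billion

OMO purchase (from banks) £270.5 billion: Bank of England balance sheet expands → +£270.5B.
Discount-window loan £126 billion: Bank of England balance sheet expands → +£126B.
Currency withdrawal £339 billion: just a shift between currency and reserves — both are base money → 0.
Government account inflow £221 billion: reserves shift to a non-base liability → −£221B.
Net: 270.5 + 126 + 0 − 221 = +£175.5 billion.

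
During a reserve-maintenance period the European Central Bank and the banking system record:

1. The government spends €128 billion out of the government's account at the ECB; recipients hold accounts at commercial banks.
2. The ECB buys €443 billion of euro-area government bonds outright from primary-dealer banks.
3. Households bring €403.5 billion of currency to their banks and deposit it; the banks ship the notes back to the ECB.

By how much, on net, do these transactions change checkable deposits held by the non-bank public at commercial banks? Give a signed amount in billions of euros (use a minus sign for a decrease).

+€531.5 billion

Government spending €128 billion: non-bank counterparties' bank balances rise → +€128B.
OMO purchase (from banks) €443 billion: the counterparty is a bank, so public deposits are unchanged → 0.
Currency deposit €403.5 billion: non-bank counterparties' bank balances rise → +€403.5B.
Net: 128 + 0 + 403.5 = +€531.5 billion.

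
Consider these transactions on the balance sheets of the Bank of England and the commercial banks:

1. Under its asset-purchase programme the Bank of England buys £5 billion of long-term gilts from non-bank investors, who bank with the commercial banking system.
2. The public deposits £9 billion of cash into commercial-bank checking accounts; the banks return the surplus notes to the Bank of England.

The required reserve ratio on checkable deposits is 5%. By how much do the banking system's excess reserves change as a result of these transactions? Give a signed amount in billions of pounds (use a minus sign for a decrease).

+£13.3 billion

Asset purchase (from non-banks) £5 billion: reserves +£5B, deposits +£5B.
Currency deposit £9 billion: reserves +£9B, deposits +£9B.
Totals: Δreserves = +£14B, Δdeposits = +£14B.
Δrequired reserves = 5% × +£14B = +£0.7B.
Δexcess reserves = Δreserves − Δrequired = +£14B − (+£0.7B) = +£13.3 billion.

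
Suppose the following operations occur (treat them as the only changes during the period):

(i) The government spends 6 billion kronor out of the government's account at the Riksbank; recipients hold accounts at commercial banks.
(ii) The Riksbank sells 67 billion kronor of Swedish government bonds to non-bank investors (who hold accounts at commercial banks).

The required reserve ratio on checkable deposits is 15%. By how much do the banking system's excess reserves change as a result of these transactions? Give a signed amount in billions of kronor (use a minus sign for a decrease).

-51.85 billion

Government spending 6 billion kronor: reserves +6B, deposits +6B.
Asset sale (to non-banks) 67 billion kronor: reserves −67B, deposits −67B.
Totals: Δreserves = −61B, Δdeposits = −61B.
Δrequired reserves = 15% × −61B = −9.15B.
Δexcess reserves = Δreserves − Δrequired = −61B − (−9.15B) = -51.85 billion.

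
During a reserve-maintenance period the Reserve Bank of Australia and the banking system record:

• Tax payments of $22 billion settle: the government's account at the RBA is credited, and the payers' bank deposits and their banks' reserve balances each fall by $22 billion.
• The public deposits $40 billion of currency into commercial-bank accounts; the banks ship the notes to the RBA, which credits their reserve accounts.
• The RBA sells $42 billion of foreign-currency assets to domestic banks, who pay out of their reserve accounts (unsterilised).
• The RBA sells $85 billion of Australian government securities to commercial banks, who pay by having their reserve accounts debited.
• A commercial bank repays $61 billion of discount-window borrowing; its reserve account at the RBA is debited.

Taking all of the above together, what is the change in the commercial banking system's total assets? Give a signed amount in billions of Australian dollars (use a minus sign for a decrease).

-$43 billion

RBA balance sheet:
  Assets:      Securities −$85B, Loans to banks −$61B, Foreign assets −$42B
  Liabilities: Bank reserves −$170B, Currency in circulation −$40B, Government deposits +$22B
Commercial banking system:
  Assets:      Reserves at CB −$170B, Securities +$85B, Foreign assets +$42B
  Liabilities: Checkable deposits +$18B, Borrowings from CB −$61B
Change in total bank assets = -$43 billion.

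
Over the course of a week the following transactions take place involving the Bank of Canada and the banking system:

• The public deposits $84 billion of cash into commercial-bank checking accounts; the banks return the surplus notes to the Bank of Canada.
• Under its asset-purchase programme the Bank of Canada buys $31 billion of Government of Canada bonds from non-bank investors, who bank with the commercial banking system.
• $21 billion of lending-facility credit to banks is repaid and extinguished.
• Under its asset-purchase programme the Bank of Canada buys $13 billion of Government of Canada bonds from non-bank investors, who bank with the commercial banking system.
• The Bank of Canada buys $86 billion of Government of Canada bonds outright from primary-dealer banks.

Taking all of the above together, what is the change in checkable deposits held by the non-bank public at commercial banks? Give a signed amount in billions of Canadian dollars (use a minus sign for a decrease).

+$128 billion

Bank of Canada balance sheet:
  Assets:      Securities +$130B, Loans to banks −$21B
  Liabilities: Bank reserves +$193B, Currency in circulation −$84B
Commercial banking system:
  Assets:      Reserves at CB +$193B, Securities −$86B
  Liabilities: Checkable deposits +$128B, Borrowings from CB −$21B
So the change in checkable deposits held by the non-bank public at commercial banks is +$128 billion.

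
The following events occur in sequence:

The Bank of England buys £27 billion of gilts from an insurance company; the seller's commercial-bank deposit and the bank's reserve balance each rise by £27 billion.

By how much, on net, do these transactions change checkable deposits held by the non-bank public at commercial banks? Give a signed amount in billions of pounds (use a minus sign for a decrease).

+£27 billion

Bank of England balance sheet:
  Assets:      Securities +£27B
  Liabilities: Bank reserves +£27B
Commercial banking system:
  Assets:      Reserves at CB +£27B
  Liabilities: Checkable deposits +£27B
So the change in checkable deposits held by the non-bank public at commercial banks is +£27 billion.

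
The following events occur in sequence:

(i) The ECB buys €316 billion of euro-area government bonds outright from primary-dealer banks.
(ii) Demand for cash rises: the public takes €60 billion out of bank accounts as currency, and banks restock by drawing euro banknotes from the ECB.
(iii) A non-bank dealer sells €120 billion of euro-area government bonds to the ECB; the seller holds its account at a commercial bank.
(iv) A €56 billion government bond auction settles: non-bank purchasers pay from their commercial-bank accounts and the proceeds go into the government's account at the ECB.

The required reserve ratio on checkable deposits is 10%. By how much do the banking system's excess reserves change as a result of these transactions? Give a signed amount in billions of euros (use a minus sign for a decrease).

OMO purchase (from banks) €316 billion: reserves +€316B, deposits 0.
Currency withdrawal €60 billion: reserves −€60B, deposits −€60B.
Asset purchase (from non-banks) €120 billion: reserves +€120B, deposits +€120B.
Government account inflow €56 billion: reserves −€56B, deposits −€56B.
Totals: Δreserves = +€320B, Δdeposits = +€4B.
Δrequired reserves = 10% × +€4B = +€0.4B.
Δexcess reserves = Δreserves − Δrequired = +€320B − (+€0.4B) = +€319.6 billion.

+€319.6 billion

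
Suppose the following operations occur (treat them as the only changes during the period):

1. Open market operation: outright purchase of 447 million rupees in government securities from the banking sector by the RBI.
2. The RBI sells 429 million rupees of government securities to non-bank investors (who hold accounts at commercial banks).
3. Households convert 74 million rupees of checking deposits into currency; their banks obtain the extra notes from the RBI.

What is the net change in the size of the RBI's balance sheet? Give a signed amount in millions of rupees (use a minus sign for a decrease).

+18 million

OMO purchase (from banks) 447 million rupees: an RBI asset is acquired → +447M.
Asset sale (to non-banks) 429 million rupees: an RBI asset is shed → −429M.
Currency withdrawal 74 million rupees: only the composition of liabilities changes → 0.
Net: 447 − 429 + 0 = +18 million.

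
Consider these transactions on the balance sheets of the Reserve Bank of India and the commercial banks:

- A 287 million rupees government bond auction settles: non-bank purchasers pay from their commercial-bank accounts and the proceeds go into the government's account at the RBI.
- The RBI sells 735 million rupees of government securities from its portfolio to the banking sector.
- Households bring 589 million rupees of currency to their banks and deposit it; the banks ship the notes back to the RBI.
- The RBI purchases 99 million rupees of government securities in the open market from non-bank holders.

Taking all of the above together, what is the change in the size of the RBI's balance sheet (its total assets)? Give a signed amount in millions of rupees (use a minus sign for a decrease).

-636 million

Government account inflow 287 million rupees: only the composition of liabilities changes → 0.
OMO sale (to banks) 735 million rupees: an RBI asset is shed → −735M.
Currency deposit 589 million rupees: only the composition of liabilities changes → 0.
Asset purchase (from non-banks) 99 million rupees: an RBI asset is acquired → +99M.
Net: 0 − 735 + 0 + 99 = -636 million.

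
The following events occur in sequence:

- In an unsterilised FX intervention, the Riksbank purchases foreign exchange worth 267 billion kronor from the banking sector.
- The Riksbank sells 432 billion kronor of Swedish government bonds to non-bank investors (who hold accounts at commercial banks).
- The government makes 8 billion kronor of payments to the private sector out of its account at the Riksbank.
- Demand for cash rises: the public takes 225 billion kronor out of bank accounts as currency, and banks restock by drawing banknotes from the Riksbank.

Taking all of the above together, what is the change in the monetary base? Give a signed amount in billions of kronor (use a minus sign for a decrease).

-157 billion

FX purchase 267 billion kronor: Riksbank balance sheet expands → +267B.
Asset sale (to non-banks) 432 billion kronor: Riksbank balance sheet contracts → −432B.
Government spending 8 billion kronor: a non-base liability converts back to reserves → +8B.
Currency withdrawal 225 billion kronor: just a shift between currency and reserves — both are base money → 0.
Net: 267 − 432 + 8 + 0 = -157 billion.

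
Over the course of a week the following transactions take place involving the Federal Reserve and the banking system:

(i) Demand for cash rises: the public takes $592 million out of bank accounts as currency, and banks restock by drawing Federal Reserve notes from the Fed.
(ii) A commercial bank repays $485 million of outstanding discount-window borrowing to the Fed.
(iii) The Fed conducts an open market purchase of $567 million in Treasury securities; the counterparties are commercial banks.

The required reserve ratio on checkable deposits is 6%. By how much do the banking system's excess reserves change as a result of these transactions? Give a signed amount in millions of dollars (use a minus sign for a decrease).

-$474.48 million

Currency withdrawal $592 million: reserves −$592M, deposits −$592M.
Discount-window repayment $485 million: reserves −$485M, deposits 0.
OMO purchase (from banks) $567 million: reserves +$567M, deposits 0.
Totals: Δreserves = −$510M, Δdeposits = −$592M.
Δrequired reserves = 6% × −$592M = −$35.52M.
Δexcess reserves = Δreserves − Δrequired = −$510M − (−$35.52M) = -$474.48 million.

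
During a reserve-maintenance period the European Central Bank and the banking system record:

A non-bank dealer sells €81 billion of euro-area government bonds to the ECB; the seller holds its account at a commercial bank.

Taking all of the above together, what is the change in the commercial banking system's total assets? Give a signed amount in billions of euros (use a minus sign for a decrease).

Asset purchase (from non-banks) €81 billion: bank balance sheets expand → +€81B.

+€81 billion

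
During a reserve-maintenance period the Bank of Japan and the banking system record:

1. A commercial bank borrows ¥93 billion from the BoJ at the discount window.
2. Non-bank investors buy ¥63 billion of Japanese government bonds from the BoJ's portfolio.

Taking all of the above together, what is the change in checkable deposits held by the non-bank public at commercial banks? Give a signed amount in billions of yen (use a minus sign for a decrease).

Discount-window loan ¥93 billion: the counterparty is a bank, so public deposits are unchanged → 0.
Asset sale (to non-banks) ¥63 billion: non-bank counterparties' bank balances fall → −¥63B.
Net: 0 − 63 = -¥63 billion.

-¥63 billion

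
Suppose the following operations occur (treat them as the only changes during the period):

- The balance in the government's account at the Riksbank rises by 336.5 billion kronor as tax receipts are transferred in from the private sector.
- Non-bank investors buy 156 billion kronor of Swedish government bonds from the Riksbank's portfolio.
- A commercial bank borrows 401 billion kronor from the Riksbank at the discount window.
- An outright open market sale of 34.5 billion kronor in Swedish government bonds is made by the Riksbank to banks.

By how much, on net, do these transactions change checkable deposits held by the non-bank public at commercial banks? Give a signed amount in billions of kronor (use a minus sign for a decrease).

-492.5 billion

Government account inflow 336.5 billion kronor: non-bank counterparties' bank balances fall → −336.5B.
Asset sale (to non-banks) 156 billion kronor: non-bank counterparties' bank balances fall → −156B.
Discount-window loan 401 billion kronor: the counterparty is a bank, so public deposits are unchanged → 0.
OMO sale (to banks) 34.5 billion kronor: the counterparty is a bank, so public deposits are unchanged → 0.
Net: −336.5 − 156 + 0 + 0 = -492.5 billion.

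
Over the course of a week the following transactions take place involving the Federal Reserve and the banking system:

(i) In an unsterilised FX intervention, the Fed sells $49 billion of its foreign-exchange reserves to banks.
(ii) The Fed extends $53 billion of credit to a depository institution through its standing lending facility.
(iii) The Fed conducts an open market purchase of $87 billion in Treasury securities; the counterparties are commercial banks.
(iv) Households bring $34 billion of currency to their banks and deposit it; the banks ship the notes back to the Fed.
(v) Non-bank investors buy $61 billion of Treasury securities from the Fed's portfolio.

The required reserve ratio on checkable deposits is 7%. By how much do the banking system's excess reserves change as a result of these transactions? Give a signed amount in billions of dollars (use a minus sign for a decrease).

+$65.89 billion

FX sale $49 billion: reserves −$49B, deposits 0.
Discount-window loan $53 billion: reserves +$53B, deposits 0.
OMO purchase (from banks) $87 billion: reserves +$87B, deposits 0.
Currency deposit $34 billion: reserves +$34B, deposits +$34B.
Asset sale (to non-banks) $61 billion: reserves −$61B, deposits −$61B.
Totals: Δreserves = +$64B, Δdeposits = −$27B.
Δrequired reserves = 7% × −$27B = −$1.89B.
Δexcess reserves = Δreserves − Δrequired = +$64B − (−$1.89B) = +$65.89 billion.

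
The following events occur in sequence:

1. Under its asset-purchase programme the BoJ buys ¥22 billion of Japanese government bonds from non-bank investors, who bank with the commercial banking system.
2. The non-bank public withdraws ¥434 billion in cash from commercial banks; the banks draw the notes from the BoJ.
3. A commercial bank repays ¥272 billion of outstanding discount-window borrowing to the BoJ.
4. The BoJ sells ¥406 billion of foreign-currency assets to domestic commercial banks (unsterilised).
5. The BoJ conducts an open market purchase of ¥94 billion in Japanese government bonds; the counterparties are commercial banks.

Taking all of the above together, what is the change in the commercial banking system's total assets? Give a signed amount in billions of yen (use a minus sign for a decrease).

-¥684 billion

Asset purchase (from non-banks) ¥22 billion: bank balance sheets expand → +¥22B.
Currency withdrawal ¥434 billion: bank balance sheets shrink → −¥434B.
Discount-window repayment ¥272 billion: bank balance sheets shrink → −¥272B.
FX sale ¥406 billion: just an asset swap on bank balance sheets → 0.
OMO purchase (from banks) ¥94 billion: just an asset swap on bank balance sheets → 0.
Net: 22 − 434 − 272 + 0 + 0 = -¥684 billion.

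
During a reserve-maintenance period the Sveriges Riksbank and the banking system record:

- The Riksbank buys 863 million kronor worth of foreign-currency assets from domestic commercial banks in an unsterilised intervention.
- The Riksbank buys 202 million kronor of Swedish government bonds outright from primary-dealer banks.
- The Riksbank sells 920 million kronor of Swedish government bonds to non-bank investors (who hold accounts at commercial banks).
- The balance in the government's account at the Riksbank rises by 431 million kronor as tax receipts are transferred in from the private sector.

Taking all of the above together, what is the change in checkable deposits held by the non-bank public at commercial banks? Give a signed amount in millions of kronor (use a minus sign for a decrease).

FX purchase 863 million kronor: the counterparty is a bank, so public deposits are unchanged → 0.
OMO purchase (from banks) 202 million kronor: the counterparty is a bank, so public deposits are unchanged → 0.
Asset sale (to non-banks) 920 million kronor: non-bank counterparties' bank balances fall → −920M.
Government account inflow 431 million kronor: non-bank counterparties' bank balances fall → −431M.
Net: 0 + 0 − 920 − 431 = -1351 million.

-1351 million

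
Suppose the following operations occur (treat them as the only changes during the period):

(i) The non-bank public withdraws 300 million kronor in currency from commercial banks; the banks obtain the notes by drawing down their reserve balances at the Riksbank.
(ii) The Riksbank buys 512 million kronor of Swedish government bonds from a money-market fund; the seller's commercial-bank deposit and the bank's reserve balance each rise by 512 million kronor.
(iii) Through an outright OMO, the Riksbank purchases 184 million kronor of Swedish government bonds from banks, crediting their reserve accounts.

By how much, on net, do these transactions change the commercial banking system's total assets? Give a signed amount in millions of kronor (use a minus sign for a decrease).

+212 million

Riksbank balance sheet:
  Assets:      Securities +696M
  Liabilities: Bank reserves +396M, Currency in circulation +300M
Commercial banking system:
  Assets:      Reserves at CB +396M, Securities −184M
  Liabilities: Checkable deposits +212M
Change in total bank assets = +212 million.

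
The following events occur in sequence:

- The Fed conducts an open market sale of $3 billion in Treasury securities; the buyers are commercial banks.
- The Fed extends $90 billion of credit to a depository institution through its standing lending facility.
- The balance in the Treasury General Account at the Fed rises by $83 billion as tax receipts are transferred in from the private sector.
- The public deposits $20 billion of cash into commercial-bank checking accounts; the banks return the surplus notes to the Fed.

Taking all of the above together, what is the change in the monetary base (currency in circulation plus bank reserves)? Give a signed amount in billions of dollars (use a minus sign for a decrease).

Fed balance sheet:
  Assets:      Securities −$3B, Loans to banks +$90B
  Liabilities: Bank reserves +$24B, Currency in circulation −$20B, Government deposits +$83B
Monetary base = currency + reserves: −$20B + (+$24B) = +$4 billion.

+$4 billion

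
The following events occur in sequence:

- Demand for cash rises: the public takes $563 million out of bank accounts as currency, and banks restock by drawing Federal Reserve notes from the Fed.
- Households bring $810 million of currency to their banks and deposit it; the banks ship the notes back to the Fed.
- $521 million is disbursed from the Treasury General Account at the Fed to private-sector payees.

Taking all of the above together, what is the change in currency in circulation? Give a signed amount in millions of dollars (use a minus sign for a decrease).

Fed balance sheet:
  Assets:      no change
  Liabilities: Bank reserves +$768M, Currency in circulation −$247M, Government deposits −$521M
So the change in currency in circulation is -$247 million.

-$247 million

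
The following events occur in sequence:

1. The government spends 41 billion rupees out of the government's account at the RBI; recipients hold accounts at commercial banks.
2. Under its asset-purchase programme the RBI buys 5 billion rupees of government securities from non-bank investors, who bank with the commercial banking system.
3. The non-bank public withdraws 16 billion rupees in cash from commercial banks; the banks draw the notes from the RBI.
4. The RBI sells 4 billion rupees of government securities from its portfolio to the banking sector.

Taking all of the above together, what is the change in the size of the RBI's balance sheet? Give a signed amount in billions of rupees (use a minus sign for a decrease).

+1 billion

Government spending 41 billion rupees: only the composition of liabilities changes → 0.
Asset purchase (from non-banks) 5 billion rupees: an RBI asset is acquired → +5B.
Currency withdrawal 16 billion rupees: only the composition of liabilities changes → 0.
OMO sale (to banks) 4 billion rupees: an RBI asset is shed → −4B.
Net: 0 + 5 + 0 − 4 = +1 billion.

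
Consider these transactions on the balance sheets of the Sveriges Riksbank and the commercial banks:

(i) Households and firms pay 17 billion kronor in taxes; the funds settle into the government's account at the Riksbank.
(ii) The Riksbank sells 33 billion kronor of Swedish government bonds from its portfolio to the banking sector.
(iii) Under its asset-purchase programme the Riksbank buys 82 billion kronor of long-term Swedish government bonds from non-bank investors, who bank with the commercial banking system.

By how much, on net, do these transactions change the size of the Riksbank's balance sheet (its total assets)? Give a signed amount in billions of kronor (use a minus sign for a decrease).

+49 billion

Government account inflow 17 billion kronor: only the composition of liabilities changes → 0.
OMO sale (to banks) 33 billion kronor: a Riksbank asset is shed → −33B.
Asset purchase (from non-banks) 82 billion kronor: a Riksbank asset is acquired → +82B.
Net: 0 − 33 + 82 = +49 billion.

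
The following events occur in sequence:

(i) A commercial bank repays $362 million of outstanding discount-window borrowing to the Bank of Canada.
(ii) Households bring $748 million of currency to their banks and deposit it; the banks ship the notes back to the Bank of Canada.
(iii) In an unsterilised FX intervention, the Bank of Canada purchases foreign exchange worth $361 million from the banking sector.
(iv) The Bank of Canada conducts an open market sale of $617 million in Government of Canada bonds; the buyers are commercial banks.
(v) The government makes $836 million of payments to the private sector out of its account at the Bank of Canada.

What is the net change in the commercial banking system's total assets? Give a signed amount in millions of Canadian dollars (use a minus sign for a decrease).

+$1222 million

Bank of Canada balance sheet:
  Assets:      Securities −$617M, Loans to banks −$362M, Foreign assets +$361M
  Liabilities: Bank reserves +$966M, Currency in circulation −$748M, Government deposits −$836M
Commercial banking system:
  Assets:      Reserves at CB +$966M, Securities +$617M, Foreign assets −$361M
  Liabilities: Checkable deposits +$1584M, Borrowings from CB −$362M
Change in total bank assets = +$1222 million.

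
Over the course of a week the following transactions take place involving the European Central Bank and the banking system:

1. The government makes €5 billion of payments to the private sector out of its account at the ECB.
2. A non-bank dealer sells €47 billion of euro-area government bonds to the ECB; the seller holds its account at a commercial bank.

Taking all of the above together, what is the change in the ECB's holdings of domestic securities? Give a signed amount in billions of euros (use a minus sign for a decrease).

+€47 billion

Government spending €5 billion: the ECB's securities portfolio is untouched → 0.
Asset purchase (from non-banks) €47 billion: securities added to the ECB's portfolio → +€47B.
Net: 0 + 47 = +€47 billion.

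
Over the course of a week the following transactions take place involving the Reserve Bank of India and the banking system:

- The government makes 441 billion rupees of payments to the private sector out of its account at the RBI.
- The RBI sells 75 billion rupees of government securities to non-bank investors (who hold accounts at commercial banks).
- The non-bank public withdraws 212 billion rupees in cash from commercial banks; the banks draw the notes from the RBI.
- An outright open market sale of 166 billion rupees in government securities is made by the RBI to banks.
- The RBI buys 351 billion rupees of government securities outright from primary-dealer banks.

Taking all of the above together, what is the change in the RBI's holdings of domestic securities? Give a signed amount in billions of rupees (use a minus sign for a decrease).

+110 billion

Government spending 441 billion rupees: the RBI's securities portfolio is untouched → 0.
Asset sale (to non-banks) 75 billion rupees: securities removed from the RBI's portfolio → −75B.
Currency withdrawal 212 billion rupees: the RBI's securities portfolio is untouched → 0.
OMO sale (to banks) 166 billion rupees: securities removed from the RBI's portfolio → −166B.
OMO purchase (from banks) 351 billion rupees: securities added to the RBI's portfolio → +351B.
Net: 0 − 75 + 0 − 166 + 351 = +110 billion.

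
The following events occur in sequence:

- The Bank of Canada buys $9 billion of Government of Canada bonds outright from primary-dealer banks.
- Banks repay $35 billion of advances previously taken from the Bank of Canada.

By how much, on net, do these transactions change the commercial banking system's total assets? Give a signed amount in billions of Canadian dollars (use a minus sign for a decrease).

Bank of Canada balance sheet:
  Assets:      Securities +$9B, Loans to banks −$35B
  Liabilities: Bank reserves −$26B
Commercial banking system:
  Assets:      Reserves at CB −$26B, Securities −$9B
  Liabilities: Borrowings from CB −$35B
Change in total bank assets = -$35 billion.

-$35 billion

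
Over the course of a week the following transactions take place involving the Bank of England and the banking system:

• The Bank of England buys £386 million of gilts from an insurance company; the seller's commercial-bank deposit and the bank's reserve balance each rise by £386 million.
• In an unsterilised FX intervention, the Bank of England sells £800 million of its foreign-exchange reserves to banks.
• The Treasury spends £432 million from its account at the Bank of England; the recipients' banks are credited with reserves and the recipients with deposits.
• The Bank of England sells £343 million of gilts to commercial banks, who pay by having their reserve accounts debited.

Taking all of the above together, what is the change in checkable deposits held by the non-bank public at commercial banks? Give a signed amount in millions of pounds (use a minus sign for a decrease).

+£818 million

Asset purchase (from non-banks) £386 million: non-bank counterparties' bank balances rise → +£386M.
FX sale £800 million: the counterparty is a bank, so public deposits are unchanged → 0.
Government spending £432 million: non-bank counterparties' bank balances rise → +£432M.
OMO sale (to banks) £343 million: the counterparty is a bank, so public deposits are unchanged → 0.
Net: 386 + 0 + 432 + 0 = +£818 million.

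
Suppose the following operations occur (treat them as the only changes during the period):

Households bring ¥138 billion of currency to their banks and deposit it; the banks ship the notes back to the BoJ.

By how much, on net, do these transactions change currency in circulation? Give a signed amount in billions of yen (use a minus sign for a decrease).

BoJ balance sheet:
  Assets:      no change
  Liabilities: Bank reserves +¥138B, Currency in circulation −¥138B
Commercial banking system:
  Assets:      Reserves at CB +¥138B
  Liabilities: Checkable deposits +¥138B
So the change in currency in circulation is -¥138 billion.

-¥138 billion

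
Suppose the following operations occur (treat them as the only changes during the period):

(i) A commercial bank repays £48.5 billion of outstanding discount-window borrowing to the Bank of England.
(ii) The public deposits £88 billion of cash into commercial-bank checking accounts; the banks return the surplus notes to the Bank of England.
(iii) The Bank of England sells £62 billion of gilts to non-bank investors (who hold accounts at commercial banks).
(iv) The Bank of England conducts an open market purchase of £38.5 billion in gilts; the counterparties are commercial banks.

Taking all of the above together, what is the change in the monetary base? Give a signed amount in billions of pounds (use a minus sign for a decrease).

-£72 billion

Bank of England balance sheet:
  Assets:      Securities −£23.5B, Loans to banks −£48.5B
  Liabilities: Bank reserves +£16B, Currency in circulation −£88B
Monetary base = currency + reserves: −£88B + (+£16B) = -£72 billion.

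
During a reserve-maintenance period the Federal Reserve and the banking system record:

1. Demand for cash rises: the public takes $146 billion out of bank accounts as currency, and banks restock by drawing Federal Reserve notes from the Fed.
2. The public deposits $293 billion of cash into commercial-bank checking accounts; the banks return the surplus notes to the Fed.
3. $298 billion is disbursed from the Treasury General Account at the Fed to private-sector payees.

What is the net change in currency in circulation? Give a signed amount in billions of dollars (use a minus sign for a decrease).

-$147 billion

Currency withdrawal $146 billion: notes leave the central bank → +$146B.
Currency deposit $293 billion: notes return to the central bank → −$293B.
Government spending $298 billion: no currency enters or leaves circulation → 0.
Net: 146 − 293 + 0 = -$147 billion.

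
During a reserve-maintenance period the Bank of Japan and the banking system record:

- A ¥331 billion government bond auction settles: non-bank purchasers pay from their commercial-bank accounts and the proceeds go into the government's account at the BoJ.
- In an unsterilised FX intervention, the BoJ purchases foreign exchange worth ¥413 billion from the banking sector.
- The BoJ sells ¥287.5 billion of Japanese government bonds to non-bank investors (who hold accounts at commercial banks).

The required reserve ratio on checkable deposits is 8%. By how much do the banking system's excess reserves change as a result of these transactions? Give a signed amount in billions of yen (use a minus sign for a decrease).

Government account inflow ¥331 billion: reserves −¥331B, deposits −¥331B.
FX purchase ¥413 billion: reserves +¥413B, deposits 0.
Asset sale (to non-banks) ¥287.5 billion: reserves −¥287.5B, deposits −¥287.5B.
Totals: Δreserves = −¥205.5B, Δdeposits = −¥618.5B.
Δrequired reserves = 8% × −¥618.5B = −¥49.48B.
Δexcess reserves = Δreserves − Δrequired = −¥205.5B − (−¥49.48B) = -¥156.02 billion.

-¥156.02 billion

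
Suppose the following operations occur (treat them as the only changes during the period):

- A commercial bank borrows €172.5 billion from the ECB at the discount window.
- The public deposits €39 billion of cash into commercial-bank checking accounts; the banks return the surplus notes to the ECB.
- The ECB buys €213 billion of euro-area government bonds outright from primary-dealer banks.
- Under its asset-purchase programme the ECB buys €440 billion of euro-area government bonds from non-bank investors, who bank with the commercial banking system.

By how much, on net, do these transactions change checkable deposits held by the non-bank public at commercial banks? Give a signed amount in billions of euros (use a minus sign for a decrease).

+€479 billion

ECB balance sheet:
  Assets:      Securities +€653B, Loans to banks +€172.5B
  Liabilities: Bank reserves +€864.5B, Currency in circulation −€39B
Commercial banking system:
  Assets:      Reserves at CB +€864.5B, Securities −€213B
  Liabilities: Checkable deposits +€479B, Borrowings from CB +€172.5B
So the change in checkable deposits held by the non-bank public at commercial banks is +€479 billion.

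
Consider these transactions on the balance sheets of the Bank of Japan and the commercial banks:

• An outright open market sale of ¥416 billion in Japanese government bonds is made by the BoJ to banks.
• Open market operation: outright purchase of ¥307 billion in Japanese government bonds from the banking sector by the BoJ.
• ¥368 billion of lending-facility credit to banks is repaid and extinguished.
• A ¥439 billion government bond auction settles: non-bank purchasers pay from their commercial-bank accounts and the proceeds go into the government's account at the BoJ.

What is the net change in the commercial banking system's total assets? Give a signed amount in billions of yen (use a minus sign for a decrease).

-¥807 billion

OMO sale (to banks) ¥416 billion: just an asset swap on bank balance sheets → 0.
OMO purchase (from banks) ¥307 billion: just an asset swap on bank balance sheets → 0.
Discount-window repayment ¥368 billion: bank balance sheets shrink → −¥368B.
Government account inflow ¥439 billion: bank balance sheets shrink → −¥439B.
Net: 0 + 0 − 368 − 439 = -¥807 billion.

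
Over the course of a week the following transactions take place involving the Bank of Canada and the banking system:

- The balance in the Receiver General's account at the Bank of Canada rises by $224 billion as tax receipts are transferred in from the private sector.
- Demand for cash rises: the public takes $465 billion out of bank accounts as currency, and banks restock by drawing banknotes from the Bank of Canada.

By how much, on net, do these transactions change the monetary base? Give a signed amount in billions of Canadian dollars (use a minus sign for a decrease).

Government account inflow $224 billion: reserves shift to a non-base liability → −$224B.
Currency withdrawal $465 billion: just a shift between currency and reserves — both are base money → 0.
Net: −224 + 0 = -$224 billion.

-$224 billion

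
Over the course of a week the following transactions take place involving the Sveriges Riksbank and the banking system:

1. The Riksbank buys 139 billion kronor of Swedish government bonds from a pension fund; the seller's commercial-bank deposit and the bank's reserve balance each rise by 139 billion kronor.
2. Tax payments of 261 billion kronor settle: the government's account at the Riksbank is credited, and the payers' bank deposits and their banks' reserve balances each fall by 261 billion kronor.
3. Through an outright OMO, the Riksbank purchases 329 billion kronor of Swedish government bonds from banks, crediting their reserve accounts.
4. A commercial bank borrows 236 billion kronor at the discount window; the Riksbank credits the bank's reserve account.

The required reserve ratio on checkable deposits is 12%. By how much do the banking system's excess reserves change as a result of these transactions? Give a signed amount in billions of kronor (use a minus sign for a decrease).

+457.64 billion

Asset purchase (from non-banks) 139 billion kronor: reserves +139B, deposits +139B.
Government account inflow 261 billion kronor: reserves −261B, deposits −261B.
OMO purchase (from banks) 329 billion kronor: reserves +329B, deposits 0.
Discount-window loan 236 billion kronor: reserves +236B, deposits 0.
Totals: Δreserves = +443B, Δdeposits = −122B.
Δrequired reserves = 12% × −122B = −14.64B.
Δexcess reserves = Δreserves − Δrequired = +443B − (−14.64B) = +457.64 billion.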